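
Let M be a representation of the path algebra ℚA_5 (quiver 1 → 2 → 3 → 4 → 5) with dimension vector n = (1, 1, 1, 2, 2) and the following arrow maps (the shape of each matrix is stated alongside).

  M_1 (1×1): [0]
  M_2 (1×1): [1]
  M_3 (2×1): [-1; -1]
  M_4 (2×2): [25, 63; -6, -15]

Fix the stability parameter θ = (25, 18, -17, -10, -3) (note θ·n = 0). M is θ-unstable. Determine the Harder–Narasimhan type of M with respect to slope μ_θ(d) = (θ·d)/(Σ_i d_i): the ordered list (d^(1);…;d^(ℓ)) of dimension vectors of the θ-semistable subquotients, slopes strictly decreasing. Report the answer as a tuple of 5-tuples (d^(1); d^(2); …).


Barcode: M ≅ I[1,1], I[2,5], I[4,5]. HN layers by μ_θ (3 steps, strictly decreasing):
  μ^(1)=25; μ^(2)=-3; μ^(3)=-10

((1, 0, 0, 0, 0); (0, 1, 1, 1, 2); (0, 0, 0, 1, 0))


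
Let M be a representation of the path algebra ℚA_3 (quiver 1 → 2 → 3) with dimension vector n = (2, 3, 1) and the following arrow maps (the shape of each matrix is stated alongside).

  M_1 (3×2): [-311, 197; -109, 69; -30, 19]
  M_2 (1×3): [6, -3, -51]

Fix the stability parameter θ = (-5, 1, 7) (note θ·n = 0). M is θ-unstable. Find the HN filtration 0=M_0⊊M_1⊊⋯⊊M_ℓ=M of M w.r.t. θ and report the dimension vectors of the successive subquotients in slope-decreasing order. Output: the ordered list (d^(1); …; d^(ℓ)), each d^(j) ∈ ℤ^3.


Via rank(M_{q-1}∘⋯∘M_p): M ≅ I[1,2], I[1,3], I[2,2].
μ_θ-semistable layers: μ^(1)=7; μ^(2)=1; μ^(3)=-5

((0, 0, 1); (0, 3, 0); (2, 0, 0))


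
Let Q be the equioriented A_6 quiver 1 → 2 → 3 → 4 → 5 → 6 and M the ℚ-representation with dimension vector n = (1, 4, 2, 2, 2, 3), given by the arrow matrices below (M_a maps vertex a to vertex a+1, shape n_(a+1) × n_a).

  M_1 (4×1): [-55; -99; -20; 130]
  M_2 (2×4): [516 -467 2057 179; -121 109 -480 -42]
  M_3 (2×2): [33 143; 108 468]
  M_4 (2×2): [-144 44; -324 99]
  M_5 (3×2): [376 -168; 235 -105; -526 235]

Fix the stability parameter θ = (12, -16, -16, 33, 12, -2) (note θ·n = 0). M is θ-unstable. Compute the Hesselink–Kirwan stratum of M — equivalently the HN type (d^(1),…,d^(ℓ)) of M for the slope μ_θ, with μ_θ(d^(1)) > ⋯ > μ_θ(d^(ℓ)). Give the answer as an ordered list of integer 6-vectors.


Barcode: M ≅ I[1,4], I[2,2]^2, I[2,3], I[4,6], I[5,6], I[6,6]. HN layers by μ_θ (6 steps, strictly decreasing):
  μ^(1)=33; μ^(2)=43/3; μ^(3)=5; μ^(4)=-2; μ^(5)=-20/3; μ^(6)=-16

((0, 0, 0, 1, 0, 0); (0, 0, 0, 1, 1, 1); (0, 0, 0, 0, 1, 1); (0, 0, 0, 0, 0, 1); (1, 1, 1, 0, 0, 0); (0, 3, 1, 0, 0, 0))


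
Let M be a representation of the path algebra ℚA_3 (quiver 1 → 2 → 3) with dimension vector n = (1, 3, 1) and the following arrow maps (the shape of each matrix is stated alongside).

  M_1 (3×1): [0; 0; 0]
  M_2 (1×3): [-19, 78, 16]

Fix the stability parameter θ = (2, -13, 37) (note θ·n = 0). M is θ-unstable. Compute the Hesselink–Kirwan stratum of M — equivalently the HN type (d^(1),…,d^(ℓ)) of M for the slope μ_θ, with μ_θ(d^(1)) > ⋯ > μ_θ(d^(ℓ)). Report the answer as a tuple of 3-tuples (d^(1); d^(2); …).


Via rank(M_{q-1}∘⋯∘M_p): M ≅ I[1,1], I[2,2]^2, I[2,3].
μ_θ-semistable layers: μ^(1)=37; μ^(2)=2; μ^(3)=-13

((0, 0, 1); (1, 0, 0); (0, 3, 0))


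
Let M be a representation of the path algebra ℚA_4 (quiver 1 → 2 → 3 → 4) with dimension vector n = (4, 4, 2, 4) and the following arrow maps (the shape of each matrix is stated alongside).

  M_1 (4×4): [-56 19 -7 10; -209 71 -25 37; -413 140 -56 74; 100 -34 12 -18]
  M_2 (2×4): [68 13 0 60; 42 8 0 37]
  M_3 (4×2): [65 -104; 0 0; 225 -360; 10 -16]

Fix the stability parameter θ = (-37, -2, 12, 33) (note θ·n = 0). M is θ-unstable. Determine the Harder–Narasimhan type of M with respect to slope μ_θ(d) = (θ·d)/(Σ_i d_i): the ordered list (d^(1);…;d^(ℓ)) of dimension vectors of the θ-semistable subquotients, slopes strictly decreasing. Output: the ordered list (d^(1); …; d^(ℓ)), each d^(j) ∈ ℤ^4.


Interval decomposition of M: I[1,2]^2, I[1,3], I[1,4], I[4,4]^3.
HN type (ℓ=4): μ^(1)=33; μ^(2)=12; μ^(3)=-2; μ^(4)=-37

((0, 0, 0, 4); (0, 0, 2, 0); (0, 4, 0, 0); (4, 0, 0, 0))


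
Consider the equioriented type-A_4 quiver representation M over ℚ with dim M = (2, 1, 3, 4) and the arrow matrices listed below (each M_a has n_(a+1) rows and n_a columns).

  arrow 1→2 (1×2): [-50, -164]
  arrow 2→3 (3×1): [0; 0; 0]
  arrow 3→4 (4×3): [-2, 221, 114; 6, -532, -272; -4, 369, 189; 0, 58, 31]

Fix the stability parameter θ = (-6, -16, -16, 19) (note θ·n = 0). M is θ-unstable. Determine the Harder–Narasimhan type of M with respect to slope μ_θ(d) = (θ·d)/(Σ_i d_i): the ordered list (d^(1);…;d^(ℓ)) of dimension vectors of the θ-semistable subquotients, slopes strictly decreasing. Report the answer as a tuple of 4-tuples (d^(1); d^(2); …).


Barcode: M ≅ I[1,1], I[1,2], I[3,4]^3, I[4,4]. HN layers by μ_θ (4 steps, strictly decreasing):
  μ^(1)=19; μ^(2)=-6; μ^(3)=-11; μ^(4)=-16

((0, 0, 0, 4); (1, 0, 0, 0); (1, 1, 0, 0); (0, 0, 3, 0))


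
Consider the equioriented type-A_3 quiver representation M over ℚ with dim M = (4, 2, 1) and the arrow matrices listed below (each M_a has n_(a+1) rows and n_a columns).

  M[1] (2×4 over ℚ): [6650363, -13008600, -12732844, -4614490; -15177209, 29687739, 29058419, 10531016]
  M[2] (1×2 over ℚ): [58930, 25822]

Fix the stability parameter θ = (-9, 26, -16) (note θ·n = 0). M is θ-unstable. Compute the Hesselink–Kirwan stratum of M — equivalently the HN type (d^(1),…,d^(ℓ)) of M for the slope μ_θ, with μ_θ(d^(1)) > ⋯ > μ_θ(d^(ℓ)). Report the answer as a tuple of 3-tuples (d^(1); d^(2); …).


Barcode: M ≅ I[1,1]^2, I[1,2], I[1,3]. HN layers by μ_θ (3 steps, strictly decreasing):
  μ^(1)=26; μ^(2)=5; μ^(3)=-9

((0, 1, 0); (0, 1, 1); (4, 0, 0))


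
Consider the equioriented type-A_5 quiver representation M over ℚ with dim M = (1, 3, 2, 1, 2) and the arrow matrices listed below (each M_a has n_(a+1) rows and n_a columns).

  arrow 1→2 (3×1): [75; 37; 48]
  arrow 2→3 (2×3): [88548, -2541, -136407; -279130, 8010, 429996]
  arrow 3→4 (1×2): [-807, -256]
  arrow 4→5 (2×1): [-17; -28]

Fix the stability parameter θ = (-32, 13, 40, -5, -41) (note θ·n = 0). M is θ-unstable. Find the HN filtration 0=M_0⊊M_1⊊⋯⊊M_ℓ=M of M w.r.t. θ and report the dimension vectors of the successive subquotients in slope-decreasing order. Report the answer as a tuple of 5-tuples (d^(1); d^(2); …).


Barcode: M ≅ I[1,5], I[2,2], I[2,3], I[5,5]. HN layers by μ_θ (5 steps, strictly decreasing):
  μ^(1)=40; μ^(2)=13; μ^(3)=7/4; μ^(4)=-32; μ^(5)=-41

((0, 0, 1, 0, 0); (0, 2, 0, 0, 0); (0, 1, 1, 1, 1); (1, 0, 0, 0, 0); (0, 0, 0, 0, 1))


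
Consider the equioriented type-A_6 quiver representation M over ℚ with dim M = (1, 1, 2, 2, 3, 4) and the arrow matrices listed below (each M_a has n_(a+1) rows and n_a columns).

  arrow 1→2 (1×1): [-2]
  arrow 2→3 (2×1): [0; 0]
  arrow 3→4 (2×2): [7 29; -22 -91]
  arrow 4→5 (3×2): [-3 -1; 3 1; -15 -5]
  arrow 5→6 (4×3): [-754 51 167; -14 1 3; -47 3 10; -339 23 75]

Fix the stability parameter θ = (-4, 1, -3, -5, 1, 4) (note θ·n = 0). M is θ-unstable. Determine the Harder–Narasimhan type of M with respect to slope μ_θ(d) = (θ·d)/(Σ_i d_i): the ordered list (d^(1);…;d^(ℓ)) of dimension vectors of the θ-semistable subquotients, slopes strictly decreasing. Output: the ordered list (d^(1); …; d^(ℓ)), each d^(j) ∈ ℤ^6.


Interval decomposition of M: I[1,2], I[3,4], I[3,6], I[5,6]^2, I[6,6].
HN type (ℓ=3): μ^(1)=4; μ^(2)=1; μ^(3)=-4

((0, 0, 0, 0, 0, 4); (0, 1, 0, 0, 3, 0); (1, 0, 2, 2, 0, 0))


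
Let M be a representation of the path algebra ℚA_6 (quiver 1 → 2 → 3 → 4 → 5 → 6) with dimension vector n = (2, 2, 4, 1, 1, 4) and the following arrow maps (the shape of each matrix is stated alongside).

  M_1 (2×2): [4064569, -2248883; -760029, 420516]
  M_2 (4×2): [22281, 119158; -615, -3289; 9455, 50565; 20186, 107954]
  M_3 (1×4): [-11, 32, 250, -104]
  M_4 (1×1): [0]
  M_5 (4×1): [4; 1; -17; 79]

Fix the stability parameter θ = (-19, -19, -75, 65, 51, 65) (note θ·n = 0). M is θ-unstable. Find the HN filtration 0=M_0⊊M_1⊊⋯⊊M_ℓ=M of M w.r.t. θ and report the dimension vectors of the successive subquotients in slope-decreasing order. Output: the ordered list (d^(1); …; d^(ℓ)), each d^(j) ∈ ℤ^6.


Interval decomposition of M: I[1,3], I[1,4], I[3,3]^2, I[5,6], I[6,6]^3.
HN type (ℓ=4): μ^(1)=65; μ^(2)=51; μ^(3)=-113/3; μ^(4)=-75

((0, 0, 0, 1, 0, 4); (0, 0, 0, 0, 1, 0); (2, 2, 2, 0, 0, 0); (0, 0, 2, 0, 0, 0))


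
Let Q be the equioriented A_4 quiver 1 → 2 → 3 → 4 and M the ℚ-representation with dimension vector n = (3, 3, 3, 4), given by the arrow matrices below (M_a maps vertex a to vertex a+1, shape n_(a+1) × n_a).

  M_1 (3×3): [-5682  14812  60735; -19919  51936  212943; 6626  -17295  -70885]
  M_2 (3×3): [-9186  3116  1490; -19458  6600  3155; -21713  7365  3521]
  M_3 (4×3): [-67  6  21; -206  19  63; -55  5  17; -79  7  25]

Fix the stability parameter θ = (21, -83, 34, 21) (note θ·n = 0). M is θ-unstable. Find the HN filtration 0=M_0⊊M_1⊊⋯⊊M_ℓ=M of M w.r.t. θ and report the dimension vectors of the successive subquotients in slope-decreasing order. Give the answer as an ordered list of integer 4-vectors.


Interval decomposition of M: I[1,4]^3, I[4,4].
HN type (ℓ=3): μ^(1)=55/2; μ^(2)=21; μ^(3)=-31

((0, 0, 3, 3); (0, 0, 0, 1); (3, 3, 0, 0))


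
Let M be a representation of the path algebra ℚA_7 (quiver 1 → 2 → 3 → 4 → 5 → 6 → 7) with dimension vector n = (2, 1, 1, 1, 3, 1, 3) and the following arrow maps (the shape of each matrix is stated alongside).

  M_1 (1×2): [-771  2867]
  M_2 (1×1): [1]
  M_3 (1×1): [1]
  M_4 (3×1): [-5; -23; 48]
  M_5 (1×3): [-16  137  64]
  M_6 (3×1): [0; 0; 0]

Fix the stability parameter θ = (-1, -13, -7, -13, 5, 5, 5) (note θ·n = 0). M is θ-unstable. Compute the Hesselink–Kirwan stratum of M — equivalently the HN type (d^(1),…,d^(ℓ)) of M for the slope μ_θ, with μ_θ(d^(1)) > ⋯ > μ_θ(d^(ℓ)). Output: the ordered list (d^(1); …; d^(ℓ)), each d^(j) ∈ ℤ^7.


Interval decomposition of M: I[1,1], I[1,6], I[5,5]^2, I[7,7]^3.
HN type (ℓ=3): μ^(1)=5; μ^(2)=-1; μ^(3)=-17/2

((0, 0, 0, 0, 3, 1, 3); (1, 0, 0, 0, 0, 0, 0); (1, 1, 1, 1, 0, 0, 0))


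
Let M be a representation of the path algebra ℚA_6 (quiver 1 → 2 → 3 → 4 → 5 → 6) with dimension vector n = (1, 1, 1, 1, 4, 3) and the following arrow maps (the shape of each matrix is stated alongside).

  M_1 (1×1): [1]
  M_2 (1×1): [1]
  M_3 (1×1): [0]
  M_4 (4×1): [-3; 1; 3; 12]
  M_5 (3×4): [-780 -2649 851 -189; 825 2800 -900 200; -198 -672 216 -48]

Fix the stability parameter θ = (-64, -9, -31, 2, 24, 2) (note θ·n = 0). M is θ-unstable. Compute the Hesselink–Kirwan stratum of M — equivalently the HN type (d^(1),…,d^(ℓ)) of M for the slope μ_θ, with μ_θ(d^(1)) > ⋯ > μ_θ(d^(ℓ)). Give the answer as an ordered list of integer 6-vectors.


Interval decomposition of M: I[1,3], I[4,6], I[5,5]^2, I[5,6], I[6,6].
HN type (ℓ=5): μ^(1)=24; μ^(2)=13; μ^(3)=2; μ^(4)=-20; μ^(5)=-64

((0, 0, 0, 0, 2, 0); (0, 0, 0, 0, 2, 2); (0, 0, 0, 1, 0, 1); (0, 1, 1, 0, 0, 0); (1, 0, 0, 0, 0, 0))


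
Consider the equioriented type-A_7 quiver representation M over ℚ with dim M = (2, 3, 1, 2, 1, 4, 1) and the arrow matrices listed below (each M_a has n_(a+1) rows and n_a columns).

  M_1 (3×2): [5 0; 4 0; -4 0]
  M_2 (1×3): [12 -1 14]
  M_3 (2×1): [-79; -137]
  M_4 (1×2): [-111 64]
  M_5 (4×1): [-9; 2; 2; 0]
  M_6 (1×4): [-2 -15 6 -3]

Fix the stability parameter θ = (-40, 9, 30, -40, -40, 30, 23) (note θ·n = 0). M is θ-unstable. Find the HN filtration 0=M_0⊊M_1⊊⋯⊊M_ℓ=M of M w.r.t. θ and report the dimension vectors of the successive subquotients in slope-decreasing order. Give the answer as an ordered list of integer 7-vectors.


Via rank(M_{q-1}∘⋯∘M_p): M ≅ I[1,1], I[1,2], I[2,2], I[2,6], I[4,4], I[6,6]^2, I[6,7].
μ_θ-semistable layers: μ^(1)=30; μ^(2)=53/2; μ^(3)=9; μ^(4)=-41/4; μ^(5)=-40

((0, 0, 0, 0, 0, 3, 0); (0, 0, 0, 0, 0, 1, 1); (0, 2, 0, 0, 0, 0, 0); (0, 1, 1, 1, 1, 0, 0); (2, 0, 0, 1, 0, 0, 0))


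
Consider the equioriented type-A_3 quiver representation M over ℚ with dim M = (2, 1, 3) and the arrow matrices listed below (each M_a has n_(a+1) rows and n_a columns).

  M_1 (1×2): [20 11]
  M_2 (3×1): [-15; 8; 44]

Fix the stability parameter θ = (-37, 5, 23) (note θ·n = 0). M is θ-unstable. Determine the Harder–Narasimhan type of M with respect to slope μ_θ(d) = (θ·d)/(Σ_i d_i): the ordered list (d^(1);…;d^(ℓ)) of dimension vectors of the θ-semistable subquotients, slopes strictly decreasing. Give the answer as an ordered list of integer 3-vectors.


Interval decomposition of M: I[1,1], I[1,3], I[3,3]^2.
HN type (ℓ=3): μ^(1)=23; μ^(2)=5; μ^(3)=-37

((0, 0, 3); (0, 1, 0); (2, 0, 0))


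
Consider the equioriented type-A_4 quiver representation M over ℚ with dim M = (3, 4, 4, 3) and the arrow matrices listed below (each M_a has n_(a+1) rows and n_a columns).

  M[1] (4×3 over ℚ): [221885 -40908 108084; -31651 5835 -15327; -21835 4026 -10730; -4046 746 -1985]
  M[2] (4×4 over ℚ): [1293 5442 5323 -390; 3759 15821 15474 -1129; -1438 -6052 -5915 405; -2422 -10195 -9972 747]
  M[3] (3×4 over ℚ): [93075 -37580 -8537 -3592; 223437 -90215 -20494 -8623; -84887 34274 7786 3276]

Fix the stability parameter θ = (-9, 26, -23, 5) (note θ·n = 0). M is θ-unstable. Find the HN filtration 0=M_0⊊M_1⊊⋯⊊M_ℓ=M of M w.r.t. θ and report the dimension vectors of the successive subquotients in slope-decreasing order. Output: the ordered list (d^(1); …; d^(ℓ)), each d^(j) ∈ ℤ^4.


Via rank(M_{q-1}∘⋯∘M_p): M ≅ I[1,4]^3, I[2,3].
μ_θ-semistable layers: μ^(1)=5; μ^(2)=3/2; μ^(3)=-9

((0, 0, 0, 3); (0, 4, 4, 0); (3, 0, 0, 0))


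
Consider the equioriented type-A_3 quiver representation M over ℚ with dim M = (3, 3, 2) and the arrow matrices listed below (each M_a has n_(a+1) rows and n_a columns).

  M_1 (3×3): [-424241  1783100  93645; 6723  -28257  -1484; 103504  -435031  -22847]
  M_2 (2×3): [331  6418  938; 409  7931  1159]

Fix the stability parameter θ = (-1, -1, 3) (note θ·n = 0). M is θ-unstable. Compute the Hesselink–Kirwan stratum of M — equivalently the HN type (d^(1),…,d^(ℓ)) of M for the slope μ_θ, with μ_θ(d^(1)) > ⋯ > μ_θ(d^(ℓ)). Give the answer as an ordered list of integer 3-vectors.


Via rank(M_{q-1}∘⋯∘M_p): M ≅ I[1,1], I[1,2], I[1,3], I[2,3].
μ_θ-semistable layers: μ^(1)=3; μ^(2)=-1

((0, 0, 2); (3, 3, 0))


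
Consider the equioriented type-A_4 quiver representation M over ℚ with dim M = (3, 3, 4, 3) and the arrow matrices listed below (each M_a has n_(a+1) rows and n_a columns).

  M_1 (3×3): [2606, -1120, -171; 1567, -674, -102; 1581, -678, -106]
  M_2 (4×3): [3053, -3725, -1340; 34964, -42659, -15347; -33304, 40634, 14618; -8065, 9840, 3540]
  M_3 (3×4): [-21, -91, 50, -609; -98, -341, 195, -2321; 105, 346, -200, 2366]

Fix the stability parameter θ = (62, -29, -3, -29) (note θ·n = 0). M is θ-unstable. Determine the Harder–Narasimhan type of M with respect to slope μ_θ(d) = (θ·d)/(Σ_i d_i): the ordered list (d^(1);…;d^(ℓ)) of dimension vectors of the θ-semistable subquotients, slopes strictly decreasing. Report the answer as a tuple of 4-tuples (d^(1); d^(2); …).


Barcode: M ≅ I[1,1], I[1,4]^2, I[2,3], I[3,4]. HN layers by μ_θ (5 steps, strictly decreasing):
  μ^(1)=62; μ^(2)=1/4; μ^(3)=-3; μ^(4)=-16; μ^(5)=-29

((1, 0, 0, 0); (2, 2, 2, 2); (0, 0, 1, 0); (0, 0, 1, 1); (0, 1, 0, 0))


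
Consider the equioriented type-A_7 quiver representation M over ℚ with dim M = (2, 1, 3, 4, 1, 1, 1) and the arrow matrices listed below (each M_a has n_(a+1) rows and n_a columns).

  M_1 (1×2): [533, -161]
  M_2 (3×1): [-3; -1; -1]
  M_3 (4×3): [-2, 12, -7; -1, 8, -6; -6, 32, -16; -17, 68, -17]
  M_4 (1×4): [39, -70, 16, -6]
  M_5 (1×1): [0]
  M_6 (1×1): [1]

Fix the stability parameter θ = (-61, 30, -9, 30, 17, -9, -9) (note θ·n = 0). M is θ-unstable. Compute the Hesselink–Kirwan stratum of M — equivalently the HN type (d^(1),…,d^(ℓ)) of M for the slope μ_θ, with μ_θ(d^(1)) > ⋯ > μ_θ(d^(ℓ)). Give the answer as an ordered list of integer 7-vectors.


Via rank(M_{q-1}∘⋯∘M_p): M ≅ I[1,1], I[1,5], I[3,3], I[3,4], I[4,4]^2, I[6,7].
μ_θ-semistable layers: μ^(1)=30; μ^(2)=47/2; μ^(3)=21/2; μ^(4)=-9; μ^(5)=-61

((0, 0, 0, 3, 0, 0, 0); (0, 0, 0, 1, 1, 0, 0); (0, 1, 1, 0, 0, 0, 0); (0, 0, 2, 0, 0, 1, 1); (2, 0, 0, 0, 0, 0, 0))


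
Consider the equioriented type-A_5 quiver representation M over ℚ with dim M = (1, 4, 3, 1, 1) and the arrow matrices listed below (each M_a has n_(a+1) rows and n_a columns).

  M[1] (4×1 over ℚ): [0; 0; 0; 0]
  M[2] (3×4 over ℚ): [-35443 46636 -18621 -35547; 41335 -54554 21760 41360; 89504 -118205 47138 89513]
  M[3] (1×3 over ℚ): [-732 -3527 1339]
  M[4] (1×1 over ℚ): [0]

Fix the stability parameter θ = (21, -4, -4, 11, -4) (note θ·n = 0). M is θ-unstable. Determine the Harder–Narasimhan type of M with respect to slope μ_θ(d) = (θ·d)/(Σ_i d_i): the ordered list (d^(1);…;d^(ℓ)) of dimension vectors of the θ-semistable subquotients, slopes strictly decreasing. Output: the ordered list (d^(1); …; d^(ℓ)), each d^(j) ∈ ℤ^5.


Interval decomposition of M: I[1,1], I[2,2], I[2,3]^2, I[2,4], I[5,5].
HN type (ℓ=3): μ^(1)=21; μ^(2)=11; μ^(3)=-4

((1, 0, 0, 0, 0); (0, 0, 0, 1, 0); (0, 4, 3, 0, 1))


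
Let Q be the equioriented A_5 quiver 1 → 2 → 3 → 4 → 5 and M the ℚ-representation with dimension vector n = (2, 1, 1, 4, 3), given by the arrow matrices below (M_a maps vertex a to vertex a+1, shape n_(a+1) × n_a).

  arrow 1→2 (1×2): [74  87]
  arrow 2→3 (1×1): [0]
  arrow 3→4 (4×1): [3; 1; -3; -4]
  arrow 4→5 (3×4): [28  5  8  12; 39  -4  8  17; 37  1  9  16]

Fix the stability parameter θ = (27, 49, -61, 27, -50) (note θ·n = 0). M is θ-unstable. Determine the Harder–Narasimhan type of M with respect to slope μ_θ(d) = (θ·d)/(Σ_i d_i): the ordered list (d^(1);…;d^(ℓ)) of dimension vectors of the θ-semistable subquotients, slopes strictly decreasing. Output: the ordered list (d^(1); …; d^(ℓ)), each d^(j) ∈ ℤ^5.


Interval decomposition of M: I[1,1], I[1,2], I[3,5], I[4,4], I[4,5]^2.
HN type (ℓ=4): μ^(1)=49; μ^(2)=27; μ^(3)=-23/2; μ^(4)=-61

((0, 1, 0, 0, 0); (2, 0, 0, 1, 0); (0, 0, 0, 3, 3); (0, 0, 1, 0, 0))


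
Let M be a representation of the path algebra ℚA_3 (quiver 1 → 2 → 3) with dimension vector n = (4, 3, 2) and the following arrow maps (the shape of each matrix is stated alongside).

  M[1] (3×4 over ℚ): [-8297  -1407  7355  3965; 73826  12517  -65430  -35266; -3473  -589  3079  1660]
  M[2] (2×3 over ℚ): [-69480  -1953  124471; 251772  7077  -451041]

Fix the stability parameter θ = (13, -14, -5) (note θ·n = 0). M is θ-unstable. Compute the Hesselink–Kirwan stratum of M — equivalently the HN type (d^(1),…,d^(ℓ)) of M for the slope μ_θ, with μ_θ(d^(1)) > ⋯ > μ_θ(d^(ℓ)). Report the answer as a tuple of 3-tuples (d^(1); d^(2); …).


Via rank(M_{q-1}∘⋯∘M_p): M ≅ I[1,1], I[1,2], I[1,3]^2.
μ_θ-semistable layers: μ^(1)=13; μ^(2)=-1/2; μ^(3)=-2

((1, 0, 0); (1, 1, 0); (2, 2, 2))


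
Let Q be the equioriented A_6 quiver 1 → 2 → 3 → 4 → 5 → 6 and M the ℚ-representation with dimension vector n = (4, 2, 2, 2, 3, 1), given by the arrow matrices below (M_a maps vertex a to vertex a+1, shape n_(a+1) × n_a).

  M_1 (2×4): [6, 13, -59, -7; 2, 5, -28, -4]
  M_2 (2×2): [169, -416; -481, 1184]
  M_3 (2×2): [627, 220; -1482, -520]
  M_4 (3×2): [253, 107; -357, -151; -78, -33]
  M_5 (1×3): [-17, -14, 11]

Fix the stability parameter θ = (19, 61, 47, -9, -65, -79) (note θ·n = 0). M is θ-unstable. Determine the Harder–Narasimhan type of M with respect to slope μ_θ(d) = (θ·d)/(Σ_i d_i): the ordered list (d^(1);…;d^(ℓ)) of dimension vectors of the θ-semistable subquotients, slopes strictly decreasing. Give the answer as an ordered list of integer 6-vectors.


Barcode: M ≅ I[1,1]^2, I[1,2], I[1,6], I[3,3], I[4,5], I[5,5]. HN layers by μ_θ (6 steps, strictly decreasing):
  μ^(1)=61; μ^(2)=47; μ^(3)=19; μ^(4)=-13/3; μ^(5)=-37; μ^(6)=-65

((0, 1, 0, 0, 0, 0); (0, 0, 1, 0, 0, 0); (3, 0, 0, 0, 0, 0); (1, 1, 1, 1, 1, 1); (0, 0, 0, 1, 1, 0); (0, 0, 0, 0, 1, 0))


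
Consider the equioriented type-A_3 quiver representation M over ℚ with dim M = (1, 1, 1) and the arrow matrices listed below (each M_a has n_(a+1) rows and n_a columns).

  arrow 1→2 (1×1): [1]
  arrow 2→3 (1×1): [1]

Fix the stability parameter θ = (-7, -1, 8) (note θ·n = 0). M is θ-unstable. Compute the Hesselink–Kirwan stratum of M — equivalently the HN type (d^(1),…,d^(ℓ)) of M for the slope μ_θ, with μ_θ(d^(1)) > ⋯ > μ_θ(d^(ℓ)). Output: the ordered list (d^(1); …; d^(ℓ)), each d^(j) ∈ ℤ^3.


Via rank(M_{q-1}∘⋯∘M_p): M ≅ I[1,3].
μ_θ-semistable layers: μ^(1)=8; μ^(2)=-1; μ^(3)=-7

((0, 0, 1); (0, 1, 0); (1, 0, 0))


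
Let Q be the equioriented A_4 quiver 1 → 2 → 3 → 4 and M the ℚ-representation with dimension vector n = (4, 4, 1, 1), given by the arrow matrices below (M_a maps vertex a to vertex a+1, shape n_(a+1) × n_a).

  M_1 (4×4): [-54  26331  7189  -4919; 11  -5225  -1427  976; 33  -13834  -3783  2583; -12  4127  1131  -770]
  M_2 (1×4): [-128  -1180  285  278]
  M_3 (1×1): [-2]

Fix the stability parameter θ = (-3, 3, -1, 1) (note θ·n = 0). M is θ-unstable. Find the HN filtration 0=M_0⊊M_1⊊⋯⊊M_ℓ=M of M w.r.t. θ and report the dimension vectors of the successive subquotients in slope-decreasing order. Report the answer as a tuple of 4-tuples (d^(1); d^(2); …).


Barcode: M ≅ I[1,2]^3, I[1,4]. HN layers by μ_θ (3 steps, strictly decreasing):
  μ^(1)=3; μ^(2)=1; μ^(3)=-3

((0, 3, 0, 0); (0, 1, 1, 1); (4, 0, 0, 0))


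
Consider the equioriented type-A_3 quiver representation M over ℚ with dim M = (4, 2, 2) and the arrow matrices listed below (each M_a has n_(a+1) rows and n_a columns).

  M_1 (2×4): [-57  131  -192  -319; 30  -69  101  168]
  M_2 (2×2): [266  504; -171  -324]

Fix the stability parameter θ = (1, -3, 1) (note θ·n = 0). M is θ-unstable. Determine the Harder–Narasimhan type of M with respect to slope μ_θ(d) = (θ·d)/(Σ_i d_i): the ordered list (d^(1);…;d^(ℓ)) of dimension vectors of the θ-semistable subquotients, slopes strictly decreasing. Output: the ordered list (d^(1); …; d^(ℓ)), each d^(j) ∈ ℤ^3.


Via rank(M_{q-1}∘⋯∘M_p): M ≅ I[1,1]^2, I[1,2], I[1,3], I[3,3].
μ_θ-semistable layers: μ^(1)=1; μ^(2)=-1

((2, 0, 2); (2, 2, 0))


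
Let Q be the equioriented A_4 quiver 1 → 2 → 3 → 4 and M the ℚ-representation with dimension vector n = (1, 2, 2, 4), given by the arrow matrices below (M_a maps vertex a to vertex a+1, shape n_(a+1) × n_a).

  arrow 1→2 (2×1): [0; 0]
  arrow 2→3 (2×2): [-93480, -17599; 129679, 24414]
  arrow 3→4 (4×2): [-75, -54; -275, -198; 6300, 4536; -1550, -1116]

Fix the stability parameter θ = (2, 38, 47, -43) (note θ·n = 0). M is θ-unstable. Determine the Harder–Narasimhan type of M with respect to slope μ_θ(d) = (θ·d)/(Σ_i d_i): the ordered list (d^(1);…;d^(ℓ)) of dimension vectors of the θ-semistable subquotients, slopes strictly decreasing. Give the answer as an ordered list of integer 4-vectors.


Barcode: M ≅ I[1,1], I[2,3], I[2,4], I[4,4]^3. HN layers by μ_θ (5 steps, strictly decreasing):
  μ^(1)=47; μ^(2)=38; μ^(3)=14; μ^(4)=2; μ^(5)=-43

((0, 0, 1, 0); (0, 1, 0, 0); (0, 1, 1, 1); (1, 0, 0, 0); (0, 0, 0, 3))


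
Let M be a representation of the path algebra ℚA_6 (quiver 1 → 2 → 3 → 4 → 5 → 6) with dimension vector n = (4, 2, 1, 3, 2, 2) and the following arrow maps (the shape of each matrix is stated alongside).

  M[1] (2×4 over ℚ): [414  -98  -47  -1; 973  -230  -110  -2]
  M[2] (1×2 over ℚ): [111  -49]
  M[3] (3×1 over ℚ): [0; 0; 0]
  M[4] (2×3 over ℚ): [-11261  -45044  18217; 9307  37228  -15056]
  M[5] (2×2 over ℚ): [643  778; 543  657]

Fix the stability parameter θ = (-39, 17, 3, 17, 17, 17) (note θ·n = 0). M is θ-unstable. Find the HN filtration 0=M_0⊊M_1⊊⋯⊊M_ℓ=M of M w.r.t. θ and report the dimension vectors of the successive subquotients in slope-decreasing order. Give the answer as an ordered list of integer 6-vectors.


Barcode: M ≅ I[1,1]^2, I[1,2], I[1,3], I[4,4], I[4,6]^2. HN layers by μ_θ (3 steps, strictly decreasing):
  μ^(1)=17; μ^(2)=10; μ^(3)=-39

((0, 1, 0, 3, 2, 2); (0, 1, 1, 0, 0, 0); (4, 0, 0, 0, 0, 0))


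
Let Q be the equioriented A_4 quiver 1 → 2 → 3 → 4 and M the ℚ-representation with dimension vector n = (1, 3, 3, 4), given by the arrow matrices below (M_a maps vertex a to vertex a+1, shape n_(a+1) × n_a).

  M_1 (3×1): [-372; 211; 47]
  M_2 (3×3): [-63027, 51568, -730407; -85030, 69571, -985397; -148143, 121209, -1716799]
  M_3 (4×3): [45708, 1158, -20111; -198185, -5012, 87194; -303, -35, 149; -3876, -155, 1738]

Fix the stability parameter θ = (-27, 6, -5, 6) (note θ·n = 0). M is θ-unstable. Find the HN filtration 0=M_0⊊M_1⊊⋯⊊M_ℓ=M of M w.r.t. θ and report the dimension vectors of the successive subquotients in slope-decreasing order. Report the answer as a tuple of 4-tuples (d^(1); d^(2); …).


Barcode: M ≅ I[1,4], I[2,4]^2, I[4,4]. HN layers by μ_θ (3 steps, strictly decreasing):
  μ^(1)=6; μ^(2)=1/2; μ^(3)=-27

((0, 0, 0, 4); (0, 3, 3, 0); (1, 0, 0, 0))


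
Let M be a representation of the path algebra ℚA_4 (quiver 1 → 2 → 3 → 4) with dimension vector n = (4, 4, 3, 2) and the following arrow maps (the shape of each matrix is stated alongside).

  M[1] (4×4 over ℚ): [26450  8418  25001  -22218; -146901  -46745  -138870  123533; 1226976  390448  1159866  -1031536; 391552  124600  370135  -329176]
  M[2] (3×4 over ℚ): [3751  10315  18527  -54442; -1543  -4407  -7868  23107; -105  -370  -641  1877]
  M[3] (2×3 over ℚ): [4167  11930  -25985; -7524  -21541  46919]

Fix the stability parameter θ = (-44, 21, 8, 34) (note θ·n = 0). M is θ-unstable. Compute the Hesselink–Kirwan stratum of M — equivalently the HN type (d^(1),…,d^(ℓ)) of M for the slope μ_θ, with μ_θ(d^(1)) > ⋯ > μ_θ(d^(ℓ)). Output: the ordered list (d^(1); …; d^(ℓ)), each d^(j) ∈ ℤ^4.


Via rank(M_{q-1}∘⋯∘M_p): M ≅ I[1,1]^2, I[1,4]^2, I[2,2], I[2,3].
μ_θ-semistable layers: μ^(1)=34; μ^(2)=21; μ^(3)=29/2; μ^(4)=-44

((0, 0, 0, 2); (0, 1, 0, 0); (0, 3, 3, 0); (4, 0, 0, 0))


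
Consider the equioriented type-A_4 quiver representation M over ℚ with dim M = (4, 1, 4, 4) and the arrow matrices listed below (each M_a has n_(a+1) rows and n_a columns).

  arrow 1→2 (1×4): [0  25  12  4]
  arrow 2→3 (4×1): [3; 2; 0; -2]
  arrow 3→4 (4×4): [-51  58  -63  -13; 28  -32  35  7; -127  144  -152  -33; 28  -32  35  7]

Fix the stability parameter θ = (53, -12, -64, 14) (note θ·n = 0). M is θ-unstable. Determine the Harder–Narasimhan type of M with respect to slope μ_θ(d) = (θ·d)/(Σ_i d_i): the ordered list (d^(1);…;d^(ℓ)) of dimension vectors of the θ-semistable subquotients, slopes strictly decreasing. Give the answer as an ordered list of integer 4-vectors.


Via rank(M_{q-1}∘⋯∘M_p): M ≅ I[1,1]^3, I[1,4], I[3,3], I[3,4]^2, I[4,4].
μ_θ-semistable layers: μ^(1)=53; μ^(2)=14; μ^(3)=-23/3; μ^(4)=-64

((3, 0, 0, 0); (0, 0, 0, 4); (1, 1, 1, 0); (0, 0, 3, 0))


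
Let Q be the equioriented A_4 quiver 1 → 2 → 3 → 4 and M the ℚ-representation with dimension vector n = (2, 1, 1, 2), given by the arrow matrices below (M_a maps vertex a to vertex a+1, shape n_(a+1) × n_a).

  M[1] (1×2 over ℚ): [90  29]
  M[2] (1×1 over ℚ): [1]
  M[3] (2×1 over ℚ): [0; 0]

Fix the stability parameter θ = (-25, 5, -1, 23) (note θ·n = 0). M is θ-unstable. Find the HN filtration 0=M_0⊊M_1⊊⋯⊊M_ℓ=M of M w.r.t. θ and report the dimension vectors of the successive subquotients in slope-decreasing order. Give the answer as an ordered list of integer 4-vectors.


Barcode: M ≅ I[1,1], I[1,3], I[4,4]^2. HN layers by μ_θ (3 steps, strictly decreasing):
  μ^(1)=23; μ^(2)=2; μ^(3)=-25

((0, 0, 0, 2); (0, 1, 1, 0); (2, 0, 0, 0))


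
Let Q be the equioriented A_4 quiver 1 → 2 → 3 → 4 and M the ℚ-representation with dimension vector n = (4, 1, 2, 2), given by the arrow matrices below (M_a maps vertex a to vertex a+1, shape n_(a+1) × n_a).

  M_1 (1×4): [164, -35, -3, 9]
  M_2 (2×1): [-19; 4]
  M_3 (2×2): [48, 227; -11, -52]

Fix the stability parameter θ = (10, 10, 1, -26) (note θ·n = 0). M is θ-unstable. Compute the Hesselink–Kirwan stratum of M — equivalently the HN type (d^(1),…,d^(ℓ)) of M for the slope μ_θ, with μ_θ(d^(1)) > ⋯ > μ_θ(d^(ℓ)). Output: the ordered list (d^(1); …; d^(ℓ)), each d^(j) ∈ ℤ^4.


Interval decomposition of M: I[1,1]^3, I[1,4], I[3,4].
HN type (ℓ=3): μ^(1)=10; μ^(2)=-5/4; μ^(3)=-25/2

((3, 0, 0, 0); (1, 1, 1, 1); (0, 0, 1, 1))


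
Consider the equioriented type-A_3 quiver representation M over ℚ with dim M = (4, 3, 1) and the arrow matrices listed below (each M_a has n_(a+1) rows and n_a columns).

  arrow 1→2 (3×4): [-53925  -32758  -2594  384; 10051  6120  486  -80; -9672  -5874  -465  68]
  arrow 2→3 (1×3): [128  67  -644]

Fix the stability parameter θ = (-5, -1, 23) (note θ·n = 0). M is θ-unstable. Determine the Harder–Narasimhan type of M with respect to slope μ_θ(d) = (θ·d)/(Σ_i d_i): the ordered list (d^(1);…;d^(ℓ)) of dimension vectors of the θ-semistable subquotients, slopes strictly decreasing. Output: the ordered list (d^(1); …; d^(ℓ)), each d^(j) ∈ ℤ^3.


Interval decomposition of M: I[1,1], I[1,2]^2, I[1,3].
HN type (ℓ=3): μ^(1)=23; μ^(2)=-1; μ^(3)=-5

((0, 0, 1); (0, 3, 0); (4, 0, 0))


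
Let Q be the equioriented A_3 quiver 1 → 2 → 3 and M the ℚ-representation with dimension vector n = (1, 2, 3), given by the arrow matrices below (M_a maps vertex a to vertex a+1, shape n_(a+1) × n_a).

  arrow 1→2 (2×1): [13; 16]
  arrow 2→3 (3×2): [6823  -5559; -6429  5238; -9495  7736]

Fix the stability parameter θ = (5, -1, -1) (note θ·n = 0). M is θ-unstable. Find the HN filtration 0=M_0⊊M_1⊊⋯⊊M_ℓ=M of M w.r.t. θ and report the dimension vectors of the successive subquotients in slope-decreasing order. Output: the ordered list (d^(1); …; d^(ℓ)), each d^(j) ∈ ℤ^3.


Interval decomposition of M: I[1,3], I[2,3], I[3,3].
HN type (ℓ=2): μ^(1)=1; μ^(2)=-1

((1, 1, 1); (0, 1, 2))


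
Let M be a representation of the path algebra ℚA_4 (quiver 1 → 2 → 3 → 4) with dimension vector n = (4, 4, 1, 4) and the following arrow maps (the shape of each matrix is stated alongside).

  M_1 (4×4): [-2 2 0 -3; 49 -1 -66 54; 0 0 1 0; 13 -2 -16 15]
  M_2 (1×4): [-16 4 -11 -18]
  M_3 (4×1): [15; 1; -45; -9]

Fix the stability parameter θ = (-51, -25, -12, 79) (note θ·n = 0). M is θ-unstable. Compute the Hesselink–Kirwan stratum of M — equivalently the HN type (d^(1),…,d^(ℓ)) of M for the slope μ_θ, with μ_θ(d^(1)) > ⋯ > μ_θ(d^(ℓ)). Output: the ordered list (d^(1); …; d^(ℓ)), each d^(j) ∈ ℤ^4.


Interval decomposition of M: I[1,2]^3, I[1,4], I[4,4]^3.
HN type (ℓ=4): μ^(1)=79; μ^(2)=-12; μ^(3)=-25; μ^(4)=-51

((0, 0, 0, 4); (0, 0, 1, 0); (0, 4, 0, 0); (4, 0, 0, 0))


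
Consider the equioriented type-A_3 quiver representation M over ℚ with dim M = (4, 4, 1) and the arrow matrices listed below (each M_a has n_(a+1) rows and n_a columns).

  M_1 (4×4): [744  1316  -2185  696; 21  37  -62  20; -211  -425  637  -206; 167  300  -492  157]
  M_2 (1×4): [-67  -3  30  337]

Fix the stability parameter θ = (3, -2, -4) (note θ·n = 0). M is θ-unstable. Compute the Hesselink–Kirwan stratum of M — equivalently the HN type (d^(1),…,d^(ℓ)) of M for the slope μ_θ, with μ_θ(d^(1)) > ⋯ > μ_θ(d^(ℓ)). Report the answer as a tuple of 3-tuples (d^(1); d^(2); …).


Via rank(M_{q-1}∘⋯∘M_p): M ≅ I[1,1], I[1,2]^2, I[1,3], I[2,2].
μ_θ-semistable layers: μ^(1)=3; μ^(2)=1/2; μ^(3)=-1; μ^(4)=-2

((1, 0, 0); (2, 2, 0); (1, 1, 1); (0, 1, 0))


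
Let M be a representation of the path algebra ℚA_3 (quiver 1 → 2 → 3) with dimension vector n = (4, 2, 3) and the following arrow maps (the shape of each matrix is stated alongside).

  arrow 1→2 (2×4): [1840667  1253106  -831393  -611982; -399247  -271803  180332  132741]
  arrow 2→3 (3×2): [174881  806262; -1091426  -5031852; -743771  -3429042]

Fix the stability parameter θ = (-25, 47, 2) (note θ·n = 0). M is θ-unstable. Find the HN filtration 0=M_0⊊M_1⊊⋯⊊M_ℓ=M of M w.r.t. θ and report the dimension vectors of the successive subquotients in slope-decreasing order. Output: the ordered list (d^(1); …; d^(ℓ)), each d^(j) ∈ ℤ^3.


Barcode: M ≅ I[1,1]^2, I[1,2], I[1,3], I[3,3]^2. HN layers by μ_θ (4 steps, strictly decreasing):
  μ^(1)=47; μ^(2)=49/2; μ^(3)=2; μ^(4)=-25

((0, 1, 0); (0, 1, 1); (0, 0, 2); (4, 0, 0))


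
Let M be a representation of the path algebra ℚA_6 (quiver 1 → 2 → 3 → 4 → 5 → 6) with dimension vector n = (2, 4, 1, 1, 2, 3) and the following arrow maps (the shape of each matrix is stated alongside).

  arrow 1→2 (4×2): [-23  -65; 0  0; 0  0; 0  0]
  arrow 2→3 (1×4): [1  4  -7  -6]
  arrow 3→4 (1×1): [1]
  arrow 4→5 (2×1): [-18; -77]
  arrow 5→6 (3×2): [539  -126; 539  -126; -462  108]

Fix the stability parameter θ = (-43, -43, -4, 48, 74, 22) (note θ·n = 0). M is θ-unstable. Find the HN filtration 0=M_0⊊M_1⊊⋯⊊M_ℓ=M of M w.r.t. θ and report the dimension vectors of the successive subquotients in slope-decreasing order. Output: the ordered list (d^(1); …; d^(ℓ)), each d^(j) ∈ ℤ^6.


Via rank(M_{q-1}∘⋯∘M_p): M ≅ I[1,1], I[1,5], I[2,2]^3, I[5,6], I[6,6]^2.
μ_θ-semistable layers: μ^(1)=74; μ^(2)=48; μ^(3)=22; μ^(4)=-4; μ^(5)=-43

((0, 0, 0, 0, 1, 0); (0, 0, 0, 1, 1, 1); (0, 0, 0, 0, 0, 2); (0, 0, 1, 0, 0, 0); (2, 4, 0, 0, 0, 0))


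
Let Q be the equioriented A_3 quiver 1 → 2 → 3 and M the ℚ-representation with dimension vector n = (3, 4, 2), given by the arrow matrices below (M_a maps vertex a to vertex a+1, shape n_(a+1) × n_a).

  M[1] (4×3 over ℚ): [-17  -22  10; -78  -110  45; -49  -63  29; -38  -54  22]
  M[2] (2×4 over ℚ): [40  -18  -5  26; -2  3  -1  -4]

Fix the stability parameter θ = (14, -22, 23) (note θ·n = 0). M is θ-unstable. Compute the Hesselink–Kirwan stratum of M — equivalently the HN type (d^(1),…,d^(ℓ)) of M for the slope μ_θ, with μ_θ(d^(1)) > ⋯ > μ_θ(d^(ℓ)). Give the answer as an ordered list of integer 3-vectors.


Interval decomposition of M: I[1,2], I[1,3]^2, I[2,2].
HN type (ℓ=3): μ^(1)=23; μ^(2)=-4; μ^(3)=-22

((0, 0, 2); (3, 3, 0); (0, 1, 0))


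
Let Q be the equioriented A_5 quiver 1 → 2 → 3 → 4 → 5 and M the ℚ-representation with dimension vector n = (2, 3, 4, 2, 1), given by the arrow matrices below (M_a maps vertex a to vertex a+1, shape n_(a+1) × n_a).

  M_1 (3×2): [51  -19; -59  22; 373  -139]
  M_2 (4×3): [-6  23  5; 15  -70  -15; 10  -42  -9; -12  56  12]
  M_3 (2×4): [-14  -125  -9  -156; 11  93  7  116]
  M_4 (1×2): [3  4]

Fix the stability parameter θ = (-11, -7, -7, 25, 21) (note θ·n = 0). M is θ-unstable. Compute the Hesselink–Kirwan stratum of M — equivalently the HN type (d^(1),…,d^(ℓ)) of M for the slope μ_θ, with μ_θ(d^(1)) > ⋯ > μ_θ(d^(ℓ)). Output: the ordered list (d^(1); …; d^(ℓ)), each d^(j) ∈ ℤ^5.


Interval decomposition of M: I[1,4], I[1,5], I[2,3], I[3,3].
HN type (ℓ=4): μ^(1)=25; μ^(2)=23; μ^(3)=-7; μ^(4)=-11

((0, 0, 0, 1, 0); (0, 0, 0, 1, 1); (0, 3, 4, 0, 0); (2, 0, 0, 0, 0))


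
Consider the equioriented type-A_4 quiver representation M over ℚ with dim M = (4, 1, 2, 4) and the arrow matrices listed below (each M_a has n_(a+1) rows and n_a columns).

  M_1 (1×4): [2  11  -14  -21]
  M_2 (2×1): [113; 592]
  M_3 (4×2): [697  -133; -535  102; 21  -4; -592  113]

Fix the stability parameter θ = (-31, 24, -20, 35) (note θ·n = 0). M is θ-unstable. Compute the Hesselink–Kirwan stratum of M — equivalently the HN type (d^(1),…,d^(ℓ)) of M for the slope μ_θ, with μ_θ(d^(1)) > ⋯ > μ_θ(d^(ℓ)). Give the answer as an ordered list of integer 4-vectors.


Barcode: M ≅ I[1,1]^3, I[1,4], I[3,4], I[4,4]^2. HN layers by μ_θ (4 steps, strictly decreasing):
  μ^(1)=35; μ^(2)=2; μ^(3)=-20; μ^(4)=-31

((0, 0, 0, 4); (0, 1, 1, 0); (0, 0, 1, 0); (4, 0, 0, 0))


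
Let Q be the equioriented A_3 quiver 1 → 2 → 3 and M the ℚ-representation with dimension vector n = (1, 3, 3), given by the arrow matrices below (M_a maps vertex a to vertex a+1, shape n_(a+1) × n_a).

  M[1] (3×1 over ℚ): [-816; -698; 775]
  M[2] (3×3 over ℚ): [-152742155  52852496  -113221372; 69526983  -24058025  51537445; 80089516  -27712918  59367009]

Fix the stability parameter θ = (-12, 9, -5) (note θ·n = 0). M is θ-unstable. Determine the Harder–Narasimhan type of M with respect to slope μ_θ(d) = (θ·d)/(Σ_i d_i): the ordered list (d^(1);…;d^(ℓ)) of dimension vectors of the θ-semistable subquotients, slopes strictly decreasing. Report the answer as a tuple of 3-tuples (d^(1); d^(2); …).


Via rank(M_{q-1}∘⋯∘M_p): M ≅ I[1,3], I[2,3]^2.
μ_θ-semistable layers: μ^(1)=2; μ^(2)=-12

((0, 3, 3); (1, 0, 0))


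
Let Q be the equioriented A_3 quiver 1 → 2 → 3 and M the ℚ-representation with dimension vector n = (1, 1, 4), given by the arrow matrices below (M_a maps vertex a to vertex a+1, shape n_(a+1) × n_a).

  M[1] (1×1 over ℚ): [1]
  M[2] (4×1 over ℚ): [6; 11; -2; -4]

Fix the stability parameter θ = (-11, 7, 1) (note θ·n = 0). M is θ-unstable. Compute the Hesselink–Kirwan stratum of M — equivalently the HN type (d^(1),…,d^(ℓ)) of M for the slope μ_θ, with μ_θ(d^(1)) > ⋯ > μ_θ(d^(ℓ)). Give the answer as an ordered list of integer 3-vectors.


Via rank(M_{q-1}∘⋯∘M_p): M ≅ I[1,3], I[3,3]^3.
μ_θ-semistable layers: μ^(1)=4; μ^(2)=1; μ^(3)=-11

((0, 1, 1); (0, 0, 3); (1, 0, 0))


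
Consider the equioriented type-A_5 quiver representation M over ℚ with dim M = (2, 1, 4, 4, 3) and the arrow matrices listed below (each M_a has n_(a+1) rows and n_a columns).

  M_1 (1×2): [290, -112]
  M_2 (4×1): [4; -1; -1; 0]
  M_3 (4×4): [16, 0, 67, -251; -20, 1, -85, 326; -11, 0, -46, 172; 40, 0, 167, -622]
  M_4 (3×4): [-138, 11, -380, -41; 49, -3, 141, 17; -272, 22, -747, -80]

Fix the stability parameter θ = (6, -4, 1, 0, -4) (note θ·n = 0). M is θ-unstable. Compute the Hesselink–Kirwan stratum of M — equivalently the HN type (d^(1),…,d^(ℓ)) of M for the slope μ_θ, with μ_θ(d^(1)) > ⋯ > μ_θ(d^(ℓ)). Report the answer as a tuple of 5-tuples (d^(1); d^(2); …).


Interval decomposition of M: I[1,1], I[1,5], I[3,4], I[3,5]^2.
HN type (ℓ=4): μ^(1)=6; μ^(2)=1/2; μ^(3)=-1/5; μ^(4)=-1

((1, 0, 0, 0, 0); (0, 0, 1, 1, 0); (1, 1, 1, 1, 1); (0, 0, 2, 2, 2))


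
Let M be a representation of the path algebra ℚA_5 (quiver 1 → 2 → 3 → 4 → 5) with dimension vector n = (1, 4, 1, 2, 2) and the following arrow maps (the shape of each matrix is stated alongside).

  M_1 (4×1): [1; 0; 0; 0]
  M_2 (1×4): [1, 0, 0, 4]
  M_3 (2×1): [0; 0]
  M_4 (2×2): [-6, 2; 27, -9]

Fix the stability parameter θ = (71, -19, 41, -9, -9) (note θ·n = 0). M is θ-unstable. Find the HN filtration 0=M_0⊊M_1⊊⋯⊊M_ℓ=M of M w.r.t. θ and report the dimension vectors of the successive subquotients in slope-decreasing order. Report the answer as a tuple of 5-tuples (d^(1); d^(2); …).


Interval decomposition of M: I[1,3], I[2,2]^3, I[4,4], I[4,5], I[5,5].
HN type (ℓ=4): μ^(1)=41; μ^(2)=26; μ^(3)=-9; μ^(4)=-19

((0, 0, 1, 0, 0); (1, 1, 0, 0, 0); (0, 0, 0, 2, 2); (0, 3, 0, 0, 0))
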